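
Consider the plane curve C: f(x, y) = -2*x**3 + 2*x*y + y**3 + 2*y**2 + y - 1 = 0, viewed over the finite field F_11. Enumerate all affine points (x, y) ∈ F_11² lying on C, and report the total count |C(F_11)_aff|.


Affine F_11-points: {(0, 4), (1, 5), (2, 4), (3, 0), (3, 3), (3, 6), (4, 8), (6, 7), (9, 4)}; count = 9.

For each of the 121 pairs (x, y) ∈ F_11², evaluate f(x, y) mod 11. Record the zeros.
  x = 0: [0↦10, 1↦3, 2↦6, 3↦3, 4↦0, 5↦3, 6↦7, 7↦7, 8↦9, 9↦8, 10↦10]  zeros at y ∈ {4}
  x = 1: [0↦8, 1↦3, 2↦8, 3↦7, 4↦6, 5↦0, 6↦6, 7↦8, 8↦1, 9↦2, 10↦6]  zeros at y ∈ {5}
  x = 2: [0↦5, 1↦2, 2↦9, 3↦10, 4↦0, 5↦7, 6↦4, 7↦8, 8↦3, 9↦6, 10↦1]  zeros at y ∈ {4}
  x = 3: [0↦0, 1↦10, 2↦8, 3↦0, 4↦3, 5↦1, 6↦0, 7↦6, 8↦3, 9↦8, 10↦5]  zeros at y ∈ {0, 3, 6}
  x = 4: [0↦3, 1↦4, 2↦4, 3↦9, 4↦3, 5↦3, 6↦4, 7↦1, 8↦0, 9↦7, 10↦6]  zeros at y ∈ {8}
  x = 5: [0↦2, 1↦5, 2↦7, 3↦3, 4↦10, 5↦1, 6↦4, 7↦3, 8↦4, 9↦2, 10↦3]  zeros at y ∈ ∅
  x = 6: [0↦7, 1↦1, 2↦5, 3↦3, 4↦1, 5↦5, 6↦10, 7↦0, 8↦3, 9↦3, 10↦6]  zeros at y ∈ {7}
  x = 7: [0↦6, 1↦2, 2↦8, 3↦8, 4↦8, 5↦3, 6↦10, 7↦2, 8↦7, 9↦9, 10↦3]  zeros at y ∈ ∅
  x = 8: [0↦9, 1↦7, 2↦4, 3↦6, 4↦8, 5↦5, 6↦3, 7↦8, 8↦4, 9↦8, 10↦4]  zeros at y ∈ ∅
  x = 9: [0↦4, 1↦4, 2↦3, 3↦7, 4↦0, 5↦10, 6↦10, 7↦6, 8↦4, 9↦10, 10↦8]  zeros at y ∈ {4}
  x = 10: [0↦1, 1↦3, 2↦4, 3↦10, 4↦5, 5↦6, 6↦8, 7↦6, 8↦6, 9↦3, 10↦3]  zeros at y ∈ ∅
Collecting zeros: affine points = {(0, 4), (1, 5), (2, 4), (3, 0), (3, 3), (3, 6), (4, 8), (6, 7), (9, 4)}.
Total count |C(F_11)_aff| = 9.


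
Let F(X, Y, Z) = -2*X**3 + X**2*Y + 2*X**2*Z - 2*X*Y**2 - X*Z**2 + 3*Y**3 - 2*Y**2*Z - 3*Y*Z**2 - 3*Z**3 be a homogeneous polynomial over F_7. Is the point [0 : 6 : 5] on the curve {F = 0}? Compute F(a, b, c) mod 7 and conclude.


F(0,6,5) ≡ 2 (mod 7); P is NOT on the curve.

Evaluate F(0, 6, 5) term-by-term (mod 7).
  -2*X**3 ↦ -2·0·1·1 = 0
  X**2*Y ↦ 1·0·6·1 = 0
  2*X**2*Z ↦ 2·0·1·5 = 0
  -2*X*Y**2 ↦ -2·0·36·1 = 0
  -X*Z**2 ↦ -1·0·1·25 = 0
  3*Y**3 ↦ 3·1·216·1 = 648
  -2*Y**2*Z ↦ -2·1·36·5 = -360
  -3*Y*Z**2 ↦ -3·1·6·25 = -450
  -3*Z**3 ↦ -3·1·1·125 = -375
Sum: F(0, 6, 5) = (0) + (0) + (0) + (0) + (0) + (648) + (-360) + (-450) + (-375) = -537.
Reducing mod 7: -537 ≡ 2 (mod 7).
Since F(a, b, c) ≡ 2 ≠ 0 (mod 7), P does NOT lie on the curve.


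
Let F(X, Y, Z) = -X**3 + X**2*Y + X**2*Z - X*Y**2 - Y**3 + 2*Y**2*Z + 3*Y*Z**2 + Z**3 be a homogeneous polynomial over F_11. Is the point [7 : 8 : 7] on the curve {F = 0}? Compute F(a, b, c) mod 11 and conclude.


F(7,8,7) ≡ 10 (mod 11); P is NOT on the curve.

Evaluate F(7, 8, 7) term-by-term (mod 11).
  -X**3 ↦ -1·343·1·1 = -343
  X**2*Y ↦ 1·49·8·1 = 392
  X**2*Z ↦ 1·49·1·7 = 343
  -X*Y**2 ↦ -1·7·64·1 = -448
  -Y**3 ↦ -1·1·512·1 = -512
  2*Y**2*Z ↦ 2·1·64·7 = 896
  3*Y*Z**2 ↦ 3·1·8·49 = 1176
  Z**3 ↦ 1·1·1·343 = 343
Sum: F(7, 8, 7) = (-343) + (392) + (343) + (-448) + (-512) + (896) + (1176) + (343) = 1847.
Reducing mod 11: 1847 ≡ 10 (mod 11).
Since F(a, b, c) ≡ 10 ≠ 0 (mod 11), P does NOT lie on the curve.


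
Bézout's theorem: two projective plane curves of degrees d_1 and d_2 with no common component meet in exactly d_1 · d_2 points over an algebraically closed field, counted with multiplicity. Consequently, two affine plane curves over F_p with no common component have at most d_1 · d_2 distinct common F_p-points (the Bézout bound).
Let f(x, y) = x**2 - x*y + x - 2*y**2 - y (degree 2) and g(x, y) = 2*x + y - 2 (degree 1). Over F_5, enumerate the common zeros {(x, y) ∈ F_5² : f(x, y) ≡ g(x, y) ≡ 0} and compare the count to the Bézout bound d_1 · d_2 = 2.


Common zeros: {(0, 2)}; count = 1; Bézout bound = 2.

deg(f) = 2, deg(g) = 1, so Bézout bound = 2.
Scan x ∈ F_5. For each x, list the y ∈ F_5 with f(x, y) ≡ 0 and those with g(x, y) ≡ 0 (mod 5); the common zeros in that column are the intersection.
  x = 0: f ≡ 0 at y ∈ {0, 2}; g ≡ 0 at y ∈ {2}; common: {2}.
  x = 1: f ≡ 0 at y ∈ {2}; g ≡ 0 at y ∈ {0}; common: ∅.
  x = 2: f ≡ 0 at y ∈ ∅; g ≡ 0 at y ∈ {3}; common: ∅.
  x = 3: f ≡ 0 at y ∈ ∅; g ≡ 0 at y ∈ {1}; common: ∅.
  x = 4: f ≡ 0 at y ∈ {0}; g ≡ 0 at y ∈ {4}; common: ∅.
Collecting: common zeros = {(0, 2)}, so the count is 1.
Comparison with the Bézout bound: 1 ≤ 2 = deg(f)·deg(g), as expected for curves with no common component (the affine F_5-count falls short of the bound because intersections may lie at infinity, over extension fields, or carry multiplicity).


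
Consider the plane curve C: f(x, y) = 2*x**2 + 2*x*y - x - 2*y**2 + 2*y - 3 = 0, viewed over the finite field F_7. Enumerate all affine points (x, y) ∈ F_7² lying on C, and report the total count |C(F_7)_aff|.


Affine F_7-points: {(0, 2), (0, 6), (1, 1), (2, 1), (2, 2), (5, 0), (5, 6), (6, 0)}; count = 8.

For each of the 49 pairs (x, y) ∈ F_7², evaluate f(x, y) mod 7. Record the zeros.
  x = 0: [0↦4, 1↦4, 2↦0, 3↦6, 4↦1, 5↦6, 6↦0]  zeros at y ∈ {2, 6}
  x = 1: [0↦5, 1↦0, 2↦5, 3↦6, 4↦3, 5↦3, 6↦6]  zeros at y ∈ {1}
  x = 2: [0↦3, 1↦0, 2↦0, 3↦3, 4↦2, 5↦4, 6↦2]  zeros at y ∈ {1, 2}
  x = 3: [0↦5, 1↦4, 2↦6, 3↦4, 4↦5, 5↦2, 6↦2]  zeros at y ∈ ∅
  x = 4: [0↦4, 1↦5, 2↦2, 3↦2, 4↦5, 5↦4, 6↦6]  zeros at y ∈ ∅
  x = 5: [0↦0, 1↦3, 2↦2, 3↦4, 4↦2, 5↦3, 6↦0]  zeros at y ∈ {0, 6}
  x = 6: [0↦0, 1↦5, 2↦6, 3↦3, 4↦3, 5↦6, 6↦5]  zeros at y ∈ {0}
Collecting zeros: affine points = {(0, 2), (0, 6), (1, 1), (2, 1), (2, 2), (5, 0), (5, 6), (6, 0)}.
Total count |C(F_7)_aff| = 8.


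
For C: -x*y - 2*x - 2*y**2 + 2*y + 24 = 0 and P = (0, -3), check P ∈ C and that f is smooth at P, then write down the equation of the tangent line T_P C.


Tangent line at P: x + 14*y + 42 = 0.

Step 1: f(0, -3) = 0, so P lies on C.
Step 2: partial derivatives
  f_x(x, y) = -y - 2, f_y(x, y) = -x - 4*y + 2.
  f_x(P) = 1, f_y(P) = 14 (gradient nonzero, so P is smooth).
Step 3: tangent line at P: 1·(x − 0) + 14·(y − -3) = 0.
Expanding: x + 14*y + 42 = 0.


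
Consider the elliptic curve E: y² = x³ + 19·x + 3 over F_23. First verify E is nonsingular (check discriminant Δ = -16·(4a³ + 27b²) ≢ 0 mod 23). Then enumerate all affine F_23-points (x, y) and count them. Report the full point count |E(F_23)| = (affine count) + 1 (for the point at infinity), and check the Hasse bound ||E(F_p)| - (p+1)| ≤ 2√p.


Affine points = {(0, 7), (0, 16), (1, 0), (2, 7), (2, 16), (3, 8), (3, 15), (5, 4), (5, 19), (8, 0), (9, 11), (9, 12), (11, 5), (11, 18), (12, 2), (12, 21), (13, 3), (13, 20), (14, 0), (15, 11), (15, 12), (17, 8), (17, 15), (18, 6), (18, 17), (19, 1), (19, 22), (21, 7), (21, 16), (22, 11), (22, 12)}; affine count = 31; |E(F_23)| = 32.

Discriminant check: Δ ∝ 4a³ + 27b² = 4·19³ + 27·3² = 4·6859 + 27·9 ≡ 10 (mod 23). Nonzero ⇒ E is nonsingular.
For each x ∈ F_23, compute rhs = x³ + 19·x + 3 mod 23, then count y ∈ F_23 with y² ≡ rhs.
  x = 0: rhs = 3, matching y values: 7, 16 (2 points).
  x = 1: rhs = 0, matching y values: 0 (1 points).
  x = 2: rhs = 3, matching y values: 7, 16 (2 points).
  x = 3: rhs = 18, matching y values: 8, 15 (2 points).
  x = 4: rhs = 5, matching y values: none (0 points).
  x = 5: rhs = 16, matching y values: 4, 19 (2 points).
  x = 6: rhs = 11, matching y values: none (0 points).
  x = 7: rhs = 19, matching y values: none (0 points).
  x = 8: rhs = 0, matching y values: 0 (1 points).
  x = 9: rhs = 6, matching y values: 11, 12 (2 points).
  x = 10: rhs = 20, matching y values: none (0 points).
  x = 11: rhs = 2, matching y values: 5, 18 (2 points).
  x = 12: rhs = 4, matching y values: 2, 21 (2 points).
  x = 13: rhs = 9, matching y values: 3, 20 (2 points).
  x = 14: rhs = 0, matching y values: 0 (1 points).
  x = 15: rhs = 6, matching y values: 11, 12 (2 points).
  x = 16: rhs = 10, matching y values: none (0 points).
  x = 17: rhs = 18, matching y values: 8, 15 (2 points).
  x = 18: rhs = 13, matching y values: 6, 17 (2 points).
  x = 19: rhs = 1, matching y values: 1, 22 (2 points).
  x = 20: rhs = 11, matching y values: none (0 points).
  x = 21: rhs = 3, matching y values: 7, 16 (2 points).
  x = 22: rhs = 6, matching y values: 11, 12 (2 points).
Total affine count: 31.
Full point count |E(F_23)| = 31 + 1 = 32.
Hasse bound: |32 − (23+1)| = |8| = 8 ≤ 2√23 ≈ 9.5917 ✓.


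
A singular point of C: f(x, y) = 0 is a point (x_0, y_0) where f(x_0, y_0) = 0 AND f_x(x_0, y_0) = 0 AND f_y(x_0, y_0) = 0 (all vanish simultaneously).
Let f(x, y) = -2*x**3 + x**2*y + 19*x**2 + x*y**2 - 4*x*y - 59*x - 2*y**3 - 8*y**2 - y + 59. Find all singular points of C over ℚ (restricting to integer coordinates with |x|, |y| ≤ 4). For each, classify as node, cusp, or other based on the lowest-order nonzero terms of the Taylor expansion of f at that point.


Singular points: {(3, -1)}; classification: cusp.

Compute partial derivatives:
  f_x = -6*x**2 + 2*x*y + 38*x + y**2 - 4*y - 59.
  f_y = x**2 + 2*x*y - 4*x - 6*y**2 - 16*y - 1.
Scan x_0 ∈ {−4, ..., 4}. For each x_0, f_y(x_0, y) is a polynomial in y; find its integer roots y ∈ {−4, ..., 4}, then test f_x and f at those candidates.
  x = -4: f_y(-4, y) = -6*y**2 - 24*y + 31; no integer root y with |y| ≤ 4.
  x = -3: f_y(-3, y) = -6*y**2 - 22*y + 20; no integer root y with |y| ≤ 4.
  x = -2: f_y(-2, y) = -6*y**2 - 20*y + 11; no integer root y with |y| ≤ 4.
  x = -1: f_y(-1, y) = -6*y**2 - 18*y + 4; no integer root y with |y| ≤ 4.
  x = 0: f_y(0, y) = -6*y**2 - 16*y - 1; no integer root y with |y| ≤ 4.
  x = 1: f_y(1, y) = -6*y**2 - 14*y - 4; vanishes at y ∈ {-2}. (1, -2): f_x = -19 ≠ 0.
  x = 2: f_y(2, y) = -6*y**2 - 12*y - 5; no integer root y with |y| ≤ 4.
  x = 3: f_y(3, y) = -6*y**2 - 10*y - 4; vanishes at y ∈ {-1}. (3, -1): f_x = 0, f = 0 — SINGULAR.
  x = 4: f_y(4, y) = -6*y**2 - 8*y - 1; no integer root y with |y| ≤ 4.
Only singular point on the grid: (3, -1).
Classify: substitute x = 3 + u, y = -1 + v and expand: f = -2*u**3 + u**2*v + u*v**2 - 2*v**3 + v**2.
No constant or linear terms (consistent with a singular point). Quadratic part: v**2. Cubic part: -2*u**3 + u**2*v + u*v**2 - 2*v**3.
The quadratic part v**2 is a perfect square, so there is a single (double) tangent line v = 0, i.e. y = -1. Restricting the cubic part to that line (v = 0) leaves -2*u**3 ≠ 0, so f is not divisible by v and the branch is v² ≈ 2*u**3 to lowest order — this is a cusp.
Classification: cusp.


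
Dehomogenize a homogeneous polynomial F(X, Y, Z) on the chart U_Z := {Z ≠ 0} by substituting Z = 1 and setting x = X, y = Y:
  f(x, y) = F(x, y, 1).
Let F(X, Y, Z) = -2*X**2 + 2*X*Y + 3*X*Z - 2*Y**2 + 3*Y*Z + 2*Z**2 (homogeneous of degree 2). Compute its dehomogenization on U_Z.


f(x, y) = -2*x**2 + 2*x*y + 3*x - 2*y**2 + 3*y + 2

On U_Z we set Z = 1. Each monomial c·X^i·Y^j·Z^k in F becomes c·x^i·y^j·1^k = c·x^i·y^j.
Substituting Z = 1: F(X, Y, 1) = -2*x**2 + 2*x*y + 3*x - 2*y**2 + 3*y + 2.
Note: deg(f) ≤ deg(F) = 2; strict inequality happens when F is divisible by Z (lost terms).


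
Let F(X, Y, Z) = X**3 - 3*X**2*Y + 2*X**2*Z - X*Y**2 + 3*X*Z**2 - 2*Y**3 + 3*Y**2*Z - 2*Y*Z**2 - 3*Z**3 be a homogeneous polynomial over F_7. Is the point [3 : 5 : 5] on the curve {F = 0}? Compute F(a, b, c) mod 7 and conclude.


F(3,5,5) ≡ 3 (mod 7); P is NOT on the curve.

Evaluate F(3, 5, 5) term-by-term (mod 7).
  X**3 ↦ 1·27·1·1 = 27
  -3*X**2*Y ↦ -3·9·5·1 = -135
  2*X**2*Z ↦ 2·9·1·5 = 90
  -X*Y**2 ↦ -1·3·25·1 = -75
  3*X*Z**2 ↦ 3·3·1·25 = 225
  -2*Y**3 ↦ -2·1·125·1 = -250
  3*Y**2*Z ↦ 3·1·25·5 = 375
  -2*Y*Z**2 ↦ -2·1·5·25 = -250
  -3*Z**3 ↦ -3·1·1·125 = -375
Sum: F(3, 5, 5) = (27) + (-135) + (90) + (-75) + (225) + (-250) + (375) + (-250) + (-375) = -368.
Reducing mod 7: -368 ≡ 3 (mod 7).
Since F(a, b, c) ≡ 3 ≠ 0 (mod 7), P does NOT lie on the curve.


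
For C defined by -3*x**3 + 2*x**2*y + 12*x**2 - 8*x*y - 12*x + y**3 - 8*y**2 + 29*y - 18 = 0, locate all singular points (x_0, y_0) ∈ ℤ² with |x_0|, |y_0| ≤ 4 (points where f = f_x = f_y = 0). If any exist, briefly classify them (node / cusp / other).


Singular points: {(2, 3)}; classification: cusp.

Compute partial derivatives:
  f_x = -9*x**2 + 4*x*y + 24*x - 8*y - 12.
  f_y = 2*x**2 - 8*x + 3*y**2 - 16*y + 29.
Scan x_0 ∈ {−4, ..., 4}. For each x_0, f_y(x_0, y) is a polynomial in y; find its integer roots y ∈ {−4, ..., 4}, then test f_x and f at those candidates.
  x = -4: f_y(-4, y) = 3*y**2 - 16*y + 93; no integer root y with |y| ≤ 4.
  x = -3: f_y(-3, y) = 3*y**2 - 16*y + 71; no integer root y with |y| ≤ 4.
  x = -2: f_y(-2, y) = 3*y**2 - 16*y + 53; no integer root y with |y| ≤ 4.
  x = -1: f_y(-1, y) = 3*y**2 - 16*y + 39; no integer root y with |y| ≤ 4.
  x = 0: f_y(0, y) = 3*y**2 - 16*y + 29; no integer root y with |y| ≤ 4.
  x = 1: f_y(1, y) = 3*y**2 - 16*y + 23; no integer root y with |y| ≤ 4.
  x = 2: f_y(2, y) = 3*y**2 - 16*y + 21; vanishes at y ∈ {3}. (2, 3): f_x = 0, f = 0 — SINGULAR.
  x = 3: f_y(3, y) = 3*y**2 - 16*y + 23; no integer root y with |y| ≤ 4.
  x = 4: f_y(4, y) = 3*y**2 - 16*y + 29; no integer root y with |y| ≤ 4.
Only singular point on the grid: (2, 3).
Classify: substitute x = 2 + u, y = 3 + v and expand: f = -3*u**3 + 2*u**2*v + v**3 + v**2.
No constant or linear terms (consistent with a singular point). Quadratic part: v**2. Cubic part: -3*u**3 + 2*u**2*v + v**3.
The quadratic part v**2 is a perfect square, so there is a single (double) tangent line v = 0, i.e. y = 3. Restricting the cubic part to that line (v = 0) leaves -3*u**3 ≠ 0, so f is not divisible by v and the branch is v² ≈ 3*u**3 to lowest order — this is a cusp.
Classification: cusp.


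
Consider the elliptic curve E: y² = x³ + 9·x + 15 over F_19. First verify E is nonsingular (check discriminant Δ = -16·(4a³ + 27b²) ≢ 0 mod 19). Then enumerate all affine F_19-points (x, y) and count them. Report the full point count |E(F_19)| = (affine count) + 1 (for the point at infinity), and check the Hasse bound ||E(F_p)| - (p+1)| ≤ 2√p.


Affine points = {(1, 5), (1, 14), (4, 1), (4, 18), (6, 0), (11, 1), (11, 18), (13, 7), (13, 12), (14, 4), (14, 15), (18, 9), (18, 10)}; affine count = 13; |E(F_19)| = 14.

Discriminant check: Δ ∝ 4a³ + 27b² = 4·9³ + 27·15² = 4·729 + 27·225 ≡ 4 (mod 19). Nonzero ⇒ E is nonsingular.
For each x ∈ F_19, compute rhs = x³ + 9·x + 15 mod 19, then count y ∈ F_19 with y² ≡ rhs.
  x = 0: rhs = 15, matching y values: none (0 points).
  x = 1: rhs = 6, matching y values: 5, 14 (2 points).
  x = 2: rhs = 3, matching y values: none (0 points).
  x = 3: rhs = 12, matching y values: none (0 points).
  x = 4: rhs = 1, matching y values: 1, 18 (2 points).
  x = 5: rhs = 14, matching y values: none (0 points).
  x = 6: rhs = 0, matching y values: 0 (1 points).
  x = 7: rhs = 3, matching y values: none (0 points).
  x = 8: rhs = 10, matching y values: none (0 points).
  x = 9: rhs = 8, matching y values: none (0 points).
  x = 10: rhs = 3, matching y values: none (0 points).
  x = 11: rhs = 1, matching y values: 1, 18 (2 points).
  x = 12: rhs = 8, matching y values: none (0 points).
  x = 13: rhs = 11, matching y values: 7, 12 (2 points).
  x = 14: rhs = 16, matching y values: 4, 15 (2 points).
  x = 15: rhs = 10, matching y values: none (0 points).
  x = 16: rhs = 18, matching y values: none (0 points).
  x = 17: rhs = 8, matching y values: none (0 points).
  x = 18: rhs = 5, matching y values: 9, 10 (2 points).
Total affine count: 13.
Full point count |E(F_19)| = 13 + 1 = 14.
Hasse bound: |14 − (19+1)| = |-6| = 6 ≤ 2√19 ≈ 8.7178 ✓.


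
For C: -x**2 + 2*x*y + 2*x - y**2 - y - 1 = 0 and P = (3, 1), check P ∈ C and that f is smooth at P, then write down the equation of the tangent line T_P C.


Tangent line at P: -2*x + 3*y + 3 = 0.

Step 1: f(3, 1) = 0, so P lies on C.
Step 2: partial derivatives
  f_x(x, y) = -2*x + 2*y + 2, f_y(x, y) = 2*x - 2*y - 1.
  f_x(P) = -2, f_y(P) = 3 (gradient nonzero, so P is smooth).
Step 3: tangent line at P: -2·(x − 3) + 3·(y − 1) = 0.
Expanding: -2*x + 3*y + 3 = 0.


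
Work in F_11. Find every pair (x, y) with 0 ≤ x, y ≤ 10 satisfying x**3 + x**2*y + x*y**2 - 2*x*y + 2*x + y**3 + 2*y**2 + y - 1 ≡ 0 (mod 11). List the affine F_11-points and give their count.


Affine F_11-points: {(0, 4), (1, 2), (2, 0), (2, 3), (2, 4), (4, 2), (5, 4), (6, 10), (7, 3), (8, 6), (10, 3)}; count = 11.

For each of the 121 pairs (x, y) ∈ F_11², evaluate f(x, y) mod 11. Record the zeros.
  x = 0: [0↦10, 1↦3, 2↦6, 3↦3, 4↦0, 5↦3, 6↦7, 7↦7, 8↦9, 9↦8, 10↦10]  zeros at y ∈ {4}
  x = 1: [0↦2, 1↦6, 2↦0, 3↦1, 4↦4, 5↦4, 6↦7, 7↦8, 8↦2, 9↦6, 10↦4]  zeros at y ∈ {2}
  x = 2: [0↦0, 1↦6, 2↦4, 3↦0, 4↦0, 5↦10, 6↦3, 7↦7, 8↦6, 9↦6, 10↦2]  zeros at y ∈ {0, 3, 4}
  x = 3: [0↦10, 1↦9, 2↦2, 3↦6, 4↦5, 5↦5, 6↦1, 7↦10, 8↦5, 9↦3, 10↦10]  zeros at y ∈ ∅
  x = 4: [0↦5, 1↦10, 2↦0, 3↦3, 4↦3, 5↦6, 6↦7, 7↦1, 8↦5, 9↦3, 10↦1]  zeros at y ∈ {2}
  x = 5: [0↦2, 1↦4, 2↦4, 3↦8, 4↦0, 5↦8, 6↦5, 7↦8, 8↦1, 9↦1, 10↦3]  zeros at y ∈ {4}
  x = 6: [0↦7, 1↦8, 2↦9, 3↦5, 4↦2, 5↦6, 6↦1, 7↦4, 8↦10, 9↦3, 10↦0]  zeros at y ∈ {10}
  x = 7: [0↦4, 1↦6, 2↦10, 3↦0, 4↦4, 5↦6, 6↦1, 7↦6, 8↦5, 9↦4, 10↦9]  zeros at y ∈ {3}
  x = 8: [0↦10, 1↦4, 2↦2, 3↦10, 4↦1, 5↦3, 6↦0, 7↦9, 8↦3, 9↦10, 10↦3]  zeros at y ∈ {6}
  x = 9: [0↦9, 1↦8, 2↦2, 3↦8, 4↦10, 5↦3, 6↦4, 7↦8, 8↦10, 9↦5, 10↦10]  zeros at y ∈ ∅
  x = 10: [0↦7, 1↦2, 2↦5, 3↦0, 4↦4, 5↦1, 6↦8, 7↦9, 8↦10, 9↦6, 10↦3]  zeros at y ∈ {3}
Collecting zeros: affine points = {(0, 4), (1, 2), (2, 0), (2, 3), (2, 4), (4, 2), (5, 4), (6, 10), (7, 3), (8, 6), (10, 3)}.
Total count |C(F_11)_aff| = 11.


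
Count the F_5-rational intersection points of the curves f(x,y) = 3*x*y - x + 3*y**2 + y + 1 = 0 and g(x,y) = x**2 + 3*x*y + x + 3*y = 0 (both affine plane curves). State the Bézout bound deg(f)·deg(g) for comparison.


Common zeros: {(4, 2)}; count = 1; Bézout bound = 4.

deg(f) = 2, deg(g) = 2, so Bézout bound = 4.
Scan x ∈ F_5. For each x, list the y ∈ F_5 with f(x, y) ≡ 0 and those with g(x, y) ≡ 0 (mod 5); the common zeros in that column are the intersection.
  x = 0: f ≡ 0 at y ∈ {1, 2}; g ≡ 0 at y ∈ {0}; common: ∅.
  x = 1: f ≡ 0 at y ∈ {0, 2}; g ≡ 0 at y ∈ {3}; common: ∅.
  x = 2: f ≡ 0 at y ∈ {2, 4}; g ≡ 0 at y ∈ {1}; common: ∅.
  x = 3: f ≡ 0 at y ∈ {2, 3}; g ≡ 0 at y ∈ {4}; common: ∅.
  x = 4: f ≡ 0 at y ∈ {2}; g ≡ 0 at y ∈ {0, 1, 2, 3, 4}; common: {2}.
Collecting: common zeros = {(4, 2)}, so the count is 1.
Comparison with the Bézout bound: 1 ≤ 4 = deg(f)·deg(g), as expected for curves with no common component (the affine F_5-count falls short of the bound because intersections may lie at infinity, over extension fields, or carry multiplicity).


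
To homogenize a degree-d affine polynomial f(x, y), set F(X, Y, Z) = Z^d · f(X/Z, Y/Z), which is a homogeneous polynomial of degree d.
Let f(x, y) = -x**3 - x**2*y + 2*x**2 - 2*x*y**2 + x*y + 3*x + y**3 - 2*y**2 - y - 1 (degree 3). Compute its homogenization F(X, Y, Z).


F(X, Y, Z) = -X**3 - X**2*Y + 2*X**2*Z - 2*X*Y**2 + X*Y*Z + 3*X*Z**2 + Y**3 - 2*Y**2*Z - Y*Z**2 - Z**3

deg(f) = 3.
Substitute x = X/Z, y = Y/Z into f, then multiply by Z^3.
  monomial -1·x^3·y^0 ↦ -1·X^3·Y^0·Z^0.
  monomial -1·x^2·y^1 ↦ -1·X^2·Y^1·Z^0.
  monomial 2·x^2·y^0 ↦ 2·X^2·Y^0·Z^1.
  monomial -2·x^1·y^2 ↦ -2·X^1·Y^2·Z^0.
  monomial 1·x^1·y^1 ↦ 1·X^1·Y^1·Z^1.
  monomial 3·x^1·y^0 ↦ 3·X^1·Y^0·Z^2.
  monomial 1·x^0·y^3 ↦ 1·X^0·Y^3·Z^0.
  monomial -2·x^0·y^2 ↦ -2·X^0·Y^2·Z^1.
  monomial -1·x^0·y^1 ↦ -1·X^0·Y^1·Z^2.
  monomial -1·x^0·y^0 ↦ -1·X^0·Y^0·Z^3.
Collecting: F(X, Y, Z) = -X**3 - X**2*Y + 2*X**2*Z - 2*X*Y**2 + X*Y*Z + 3*X*Z**2 + Y**3 - 2*Y**2*Z - Y*Z**2 - Z**3.


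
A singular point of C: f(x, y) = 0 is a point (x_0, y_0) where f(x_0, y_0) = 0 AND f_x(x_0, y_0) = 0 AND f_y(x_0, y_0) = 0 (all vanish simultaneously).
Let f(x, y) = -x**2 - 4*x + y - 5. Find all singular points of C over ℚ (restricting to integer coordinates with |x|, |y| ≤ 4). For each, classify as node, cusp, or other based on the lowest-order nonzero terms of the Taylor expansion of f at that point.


No singular points in the scanned grid; C is smooth there.

Compute partial derivatives:
  f_x = -2*x - 4.
  f_y = 1.
f_y = 1 is a nonzero constant, so f_y never vanishes: no point (x, y) can satisfy f = f_x = f_y = 0. In particular no (x, y) ∈ {−4, ..., 4}² is singular; the curve is smooth.


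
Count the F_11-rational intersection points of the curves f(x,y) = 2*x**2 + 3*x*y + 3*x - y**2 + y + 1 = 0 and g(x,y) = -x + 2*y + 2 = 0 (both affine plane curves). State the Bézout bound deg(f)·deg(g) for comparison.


Common zeros: ∅; count = 0; Bézout bound = 2.

deg(f) = 2, deg(g) = 1, so Bézout bound = 2.
Scan x ∈ F_11. For each x, list the y ∈ F_11 with f(x, y) ≡ 0 and those with g(x, y) ≡ 0 (mod 11); the common zeros in that column are the intersection.
  x = 0: f ≡ 0 at y ∈ {4, 8}; g ≡ 0 at y ∈ {10}; common: ∅.
  x = 1: f ≡ 0 at y ∈ ∅; g ≡ 0 at y ∈ {5}; common: ∅.
  x = 2: f ≡ 0 at y ∈ ∅; g ≡ 0 at y ∈ {0}; common: ∅.
  x = 3: f ≡ 0 at y ∈ {2, 8}; g ≡ 0 at y ∈ {6}; common: ∅.
  x = 4: f ≡ 0 at y ∈ ∅; g ≡ 0 at y ∈ {1}; common: ∅.
  x = 5: f ≡ 0 at y ∈ {0, 5}; g ≡ 0 at y ∈ {7}; common: ∅.
  x = 6: f ≡ 0 at y ∈ ∅; g ≡ 0 at y ∈ {2}; common: ∅.
  x = 7: f ≡ 0 at y ∈ ∅; g ≡ 0 at y ∈ {8}; common: ∅.
  x = 8: f ≡ 0 at y ∈ {5, 9}; g ≡ 0 at y ∈ {3}; common: ∅.
  x = 9: f ≡ 0 at y ∈ {2, 4}; g ≡ 0 at y ∈ {9}; common: ∅.
  x = 10: f ≡ 0 at y ∈ {0, 9}; g ≡ 0 at y ∈ {4}; common: ∅.
Collecting: common zeros = ∅, so the count is 0.
Comparison with the Bézout bound: 0 ≤ 2 = deg(f)·deg(g), as expected for curves with no common component (the affine F_11-count falls short of the bound because intersections may lie at infinity, over extension fields, or carry multiplicity).


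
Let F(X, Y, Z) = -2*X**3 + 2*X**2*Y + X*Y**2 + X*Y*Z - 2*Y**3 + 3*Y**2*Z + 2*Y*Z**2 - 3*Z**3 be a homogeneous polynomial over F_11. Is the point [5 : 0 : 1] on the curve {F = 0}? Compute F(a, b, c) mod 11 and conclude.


F(5,0,1) ≡ 0 (mod 11); P is on the curve.

Evaluate F(5, 0, 1) term-by-term (mod 11).
  -2*X**3 ↦ -2·125·1·1 = -250
  2*X**2*Y ↦ 2·25·0·1 = 0
  X*Y**2 ↦ 1·5·0·1 = 0
  X*Y*Z ↦ 1·5·0·1 = 0
  -2*Y**3 ↦ -2·1·0·1 = 0
  3*Y**2*Z ↦ 3·1·0·1 = 0
  2*Y*Z**2 ↦ 2·1·0·1 = 0
  -3*Z**3 ↦ -3·1·1·1 = -3
Sum: F(5, 0, 1) = (-250) + (0) + (0) + (0) + (0) + (0) + (0) + (-3) = -253.
Reducing mod 11: -253 ≡ 0 (mod 11).
Since F(a, b, c) ≡ 0 (mod 11), P lies on the curve.


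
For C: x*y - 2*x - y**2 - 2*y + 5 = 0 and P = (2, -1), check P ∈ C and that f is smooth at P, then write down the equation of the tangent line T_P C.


Tangent line at P: -3*x + 2*y + 8 = 0.

Step 1: f(2, -1) = 0, so P lies on C.
Step 2: partial derivatives
  f_x(x, y) = y - 2, f_y(x, y) = x - 2*y - 2.
  f_x(P) = -3, f_y(P) = 2 (gradient nonzero, so P is smooth).
Step 3: tangent line at P: -3·(x − 2) + 2·(y − -1) = 0.
Expanding: -3*x + 2*y + 8 = 0.


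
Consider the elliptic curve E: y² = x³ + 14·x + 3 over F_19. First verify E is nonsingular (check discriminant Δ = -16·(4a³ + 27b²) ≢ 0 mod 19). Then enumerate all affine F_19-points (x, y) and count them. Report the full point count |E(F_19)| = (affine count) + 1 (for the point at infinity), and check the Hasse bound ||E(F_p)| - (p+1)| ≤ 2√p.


Affine points = {(2, 1), (2, 18), (4, 3), (4, 16), (7, 8), (7, 11), (8, 0), (11, 5), (11, 14), (13, 8), (13, 11), (14, 6), (14, 13), (15, 4), (15, 15), (17, 9), (17, 10), (18, 8), (18, 11)}; affine count = 19; |E(F_19)| = 20.

Discriminant check: Δ ∝ 4a³ + 27b² = 4·14³ + 27·3² = 4·2744 + 27·9 ≡ 9 (mod 19). Nonzero ⇒ E is nonsingular.
For each x ∈ F_19, compute rhs = x³ + 14·x + 3 mod 19, then count y ∈ F_19 with y² ≡ rhs.
  x = 0: rhs = 3, matching y values: none (0 points).
  x = 1: rhs = 18, matching y values: none (0 points).
  x = 2: rhs = 1, matching y values: 1, 18 (2 points).
  x = 3: rhs = 15, matching y values: none (0 points).
  x = 4: rhs = 9, matching y values: 3, 16 (2 points).
  x = 5: rhs = 8, matching y values: none (0 points).
  x = 6: rhs = 18, matching y values: none (0 points).
  x = 7: rhs = 7, matching y values: 8, 11 (2 points).
  x = 8: rhs = 0, matching y values: 0 (1 points).
  x = 9: rhs = 3, matching y values: none (0 points).
  x = 10: rhs = 3, matching y values: none (0 points).
  x = 11: rhs = 6, matching y values: 5, 14 (2 points).
  x = 12: rhs = 18, matching y values: none (0 points).
  x = 13: rhs = 7, matching y values: 8, 11 (2 points).
  x = 14: rhs = 17, matching y values: 6, 13 (2 points).
  x = 15: rhs = 16, matching y values: 4, 15 (2 points).
  x = 16: rhs = 10, matching y values: none (0 points).
  x = 17: rhs = 5, matching y values: 9, 10 (2 points).
  x = 18: rhs = 7, matching y values: 8, 11 (2 points).
Total affine count: 19.
Full point count |E(F_19)| = 19 + 1 = 20.
Hasse bound: |20 − (19+1)| = |0| = 0 ≤ 2√19 ≈ 8.7178 ✓.


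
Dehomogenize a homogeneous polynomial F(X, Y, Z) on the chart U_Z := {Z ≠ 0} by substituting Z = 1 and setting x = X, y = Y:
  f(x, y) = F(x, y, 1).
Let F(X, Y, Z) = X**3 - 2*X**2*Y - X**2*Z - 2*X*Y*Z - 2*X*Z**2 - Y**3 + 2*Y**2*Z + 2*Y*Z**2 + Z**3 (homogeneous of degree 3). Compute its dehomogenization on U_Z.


f(x, y) = x**3 - 2*x**2*y - x**2 - 2*x*y - 2*x - y**3 + 2*y**2 + 2*y + 1

On U_Z we set Z = 1. Each monomial c·X^i·Y^j·Z^k in F becomes c·x^i·y^j·1^k = c·x^i·y^j.
Substituting Z = 1: F(X, Y, 1) = x**3 - 2*x**2*y - x**2 - 2*x*y - 2*x - y**3 + 2*y**2 + 2*y + 1.
Note: deg(f) ≤ deg(F) = 3; strict inequality happens when F is divisible by Z (lost terms).


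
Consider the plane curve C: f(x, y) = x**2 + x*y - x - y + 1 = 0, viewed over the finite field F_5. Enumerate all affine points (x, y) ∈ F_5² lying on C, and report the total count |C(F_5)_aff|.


Affine F_5-points: {(0, 1), (2, 2), (3, 4), (4, 4)}; count = 4.

For each of the 25 pairs (x, y) ∈ F_5², evaluate f(x, y) mod 5. Record the zeros.
  x = 0: [0↦1, 1↦0, 2↦4, 3↦3, 4↦2]  zeros at y ∈ {1}
  x = 1: [0↦1, 1↦1, 2↦1, 3↦1, 4↦1]  zeros at y ∈ ∅
  x = 2: [0↦3, 1↦4, 2↦0, 3↦1, 4↦2]  zeros at y ∈ {2}
  x = 3: [0↦2, 1↦4, 2↦1, 3↦3, 4↦0]  zeros at y ∈ {4}
  x = 4: [0↦3, 1↦1, 2↦4, 3↦2, 4↦0]  zeros at y ∈ {4}
Collecting zeros: affine points = {(0, 1), (2, 2), (3, 4), (4, 4)}.
Total count |C(F_5)_aff| = 4.


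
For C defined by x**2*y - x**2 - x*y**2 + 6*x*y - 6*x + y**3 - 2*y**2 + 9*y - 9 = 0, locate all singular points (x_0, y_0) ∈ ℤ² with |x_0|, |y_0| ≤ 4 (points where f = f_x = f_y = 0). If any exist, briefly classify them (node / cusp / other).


Singular points: {(-3, 0)}; classification: node.

Compute partial derivatives:
  f_x = 2*x*y - 2*x - y**2 + 6*y - 6.
  f_y = x**2 - 2*x*y + 6*x + 3*y**2 - 4*y + 9.
Scan x_0 ∈ {−4, ..., 4}. For each x_0, f_y(x_0, y) is a polynomial in y; find its integer roots y ∈ {−4, ..., 4}, then test f_x and f at those candidates.
  x = -4: f_y(-4, y) = 3*y**2 + 4*y + 1; vanishes at y ∈ {-1}. (-4, -1): f_x = 3 ≠ 0.
  x = -3: f_y(-3, y) = 3*y**2 + 2*y; vanishes at y ∈ {0}. (-3, 0): f_x = 0, f = 0 — SINGULAR.
  x = -2: f_y(-2, y) = 3*y**2 + 1; no integer root y with |y| ≤ 4.
  x = -1: f_y(-1, y) = 3*y**2 - 2*y + 4; no integer root y with |y| ≤ 4.
  x = 0: f_y(0, y) = 3*y**2 - 4*y + 9; no integer root y with |y| ≤ 4.
  x = 1: f_y(1, y) = 3*y**2 - 6*y + 16; no integer root y with |y| ≤ 4.
  x = 2: f_y(2, y) = 3*y**2 - 8*y + 25; no integer root y with |y| ≤ 4.
  x = 3: f_y(3, y) = 3*y**2 - 10*y + 36; no integer root y with |y| ≤ 4.
  x = 4: f_y(4, y) = 3*y**2 - 12*y + 49; no integer root y with |y| ≤ 4.
Only singular point on the grid: (-3, 0).
Classify: substitute x = -3 + u, y = 0 + v and expand: f = u**2*v - u**2 - u*v**2 + v**3 + v**2.
No constant or linear terms (consistent with a singular point). Quadratic part: -u**2 + v**2. Cubic part: u**2*v - u*v**2 + v**3.
The quadratic part v**2 - u**2 = (v − u)(v + u) splits into two distinct linear factors, so there are two distinct tangent lines y − 0 = ±(x − -3) — this is a node (ordinary double point).
Classification: node.


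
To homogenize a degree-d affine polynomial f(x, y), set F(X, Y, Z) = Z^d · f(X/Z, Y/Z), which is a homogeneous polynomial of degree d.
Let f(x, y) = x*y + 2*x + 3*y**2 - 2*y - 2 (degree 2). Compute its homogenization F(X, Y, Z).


F(X, Y, Z) = X*Y + 2*X*Z + 3*Y**2 - 2*Y*Z - 2*Z**2

deg(f) = 2.
Substitute x = X/Z, y = Y/Z into f, then multiply by Z^2.
  monomial 1·x^1·y^1 ↦ 1·X^1·Y^1·Z^0.
  monomial 2·x^1·y^0 ↦ 2·X^1·Y^0·Z^1.
  monomial 3·x^0·y^2 ↦ 3·X^0·Y^2·Z^0.
  monomial -2·x^0·y^1 ↦ -2·X^0·Y^1·Z^1.
  monomial -2·x^0·y^0 ↦ -2·X^0·Y^0·Z^2.
Collecting: F(X, Y, Z) = X*Y + 2*X*Z + 3*Y**2 - 2*Y*Z - 2*Z**2.


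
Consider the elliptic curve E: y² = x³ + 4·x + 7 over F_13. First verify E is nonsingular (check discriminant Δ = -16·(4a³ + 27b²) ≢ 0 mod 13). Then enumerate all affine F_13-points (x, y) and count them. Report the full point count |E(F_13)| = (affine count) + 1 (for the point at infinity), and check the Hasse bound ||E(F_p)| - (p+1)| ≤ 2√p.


Affine points = {(1, 5), (1, 8), (2, 6), (2, 7), (4, 3), (4, 10), (5, 3), (5, 10), (6, 0), (7, 1), (7, 12), (11, 2), (11, 11)}; affine count = 13; |E(F_13)| = 14.

Discriminant check: Δ ∝ 4a³ + 27b² = 4·4³ + 27·7² = 4·64 + 27·49 ≡ 6 (mod 13). Nonzero ⇒ E is nonsingular.
For each x ∈ F_13, compute rhs = x³ + 4·x + 7 mod 13, then count y ∈ F_13 with y² ≡ rhs.
  x = 0: rhs = 7, matching y values: none (0 points).
  x = 1: rhs = 12, matching y values: 5, 8 (2 points).
  x = 2: rhs = 10, matching y values: 6, 7 (2 points).
  x = 3: rhs = 7, matching y values: none (0 points).
  x = 4: rhs = 9, matching y values: 3, 10 (2 points).
  x = 5: rhs = 9, matching y values: 3, 10 (2 points).
  x = 6: rhs = 0, matching y values: 0 (1 points).
  x = 7: rhs = 1, matching y values: 1, 12 (2 points).
  x = 8: rhs = 5, matching y values: none (0 points).
  x = 9: rhs = 5, matching y values: none (0 points).
  x = 10: rhs = 7, matching y values: none (0 points).
  x = 11: rhs = 4, matching y values: 2, 11 (2 points).
  x = 12: rhs = 2, matching y values: none (0 points).
Total affine count: 13.
Full point count |E(F_13)| = 13 + 1 = 14.
Hasse bound: |14 − (13+1)| = |0| = 0 ≤ 2√13 ≈ 7.2111 ✓.


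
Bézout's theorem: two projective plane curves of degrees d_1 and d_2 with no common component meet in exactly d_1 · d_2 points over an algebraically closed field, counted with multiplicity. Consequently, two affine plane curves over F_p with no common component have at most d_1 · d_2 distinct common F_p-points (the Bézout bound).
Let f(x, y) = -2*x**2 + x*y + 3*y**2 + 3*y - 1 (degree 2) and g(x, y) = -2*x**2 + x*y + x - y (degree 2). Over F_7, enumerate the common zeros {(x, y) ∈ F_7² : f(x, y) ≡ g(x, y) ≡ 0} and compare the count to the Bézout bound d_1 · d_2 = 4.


Common zeros: {(5, 6)}; count = 1; Bézout bound = 4.

deg(f) = 2, deg(g) = 2, so Bézout bound = 4.
Scan x ∈ F_7. For each x, list the y ∈ F_7 with f(x, y) ≡ 0 and those with g(x, y) ≡ 0 (mod 7); the common zeros in that column are the intersection.
  x = 0: f ≡ 0 at y ∈ {3}; g ≡ 0 at y ∈ {0}; common: ∅.
  x = 1: f ≡ 0 at y ∈ ∅; g ≡ 0 at y ∈ ∅; common: ∅.
  x = 2: f ≡ 0 at y ∈ {5}; g ≡ 0 at y ∈ {6}; common: ∅.
  x = 3: f ≡ 0 at y ∈ ∅; g ≡ 0 at y ∈ {4}; common: ∅.
  x = 4: f ≡ 0 at y ∈ {2, 5}; g ≡ 0 at y ∈ {0}; common: ∅.
  x = 5: f ≡ 0 at y ∈ {3, 6}; g ≡ 0 at y ∈ {6}; common: {6}.
  x = 6: f ≡ 0 at y ∈ ∅; g ≡ 0 at y ∈ {2}; common: ∅.
Collecting: common zeros = {(5, 6)}, so the count is 1.
Comparison with the Bézout bound: 1 ≤ 4 = deg(f)·deg(g), as expected for curves with no common component (the affine F_7-count falls short of the bound because intersections may lie at infinity, over extension fields, or carry multiplicity).


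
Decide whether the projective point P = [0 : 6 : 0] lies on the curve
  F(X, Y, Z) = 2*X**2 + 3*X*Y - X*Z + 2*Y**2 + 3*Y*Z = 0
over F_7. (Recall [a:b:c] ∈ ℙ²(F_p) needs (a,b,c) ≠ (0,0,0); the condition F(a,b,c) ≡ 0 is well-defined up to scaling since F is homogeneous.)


F(0,6,0) ≡ 2 (mod 7); P is NOT on the curve.

Evaluate F(0, 6, 0) term-by-term (mod 7).
  2*X**2 ↦ 2·0·1·1 = 0
  3*X*Y ↦ 3·0·6·1 = 0
  -X*Z ↦ -1·0·1·0 = 0
  2*Y**2 ↦ 2·1·36·1 = 72
  3*Y*Z ↦ 3·1·6·0 = 0
Sum: F(0, 6, 0) = (0) + (0) + (0) + (72) + (0) = 72.
Reducing mod 7: 72 ≡ 2 (mod 7).
Since F(a, b, c) ≡ 2 ≠ 0 (mod 7), P does NOT lie on the curve.


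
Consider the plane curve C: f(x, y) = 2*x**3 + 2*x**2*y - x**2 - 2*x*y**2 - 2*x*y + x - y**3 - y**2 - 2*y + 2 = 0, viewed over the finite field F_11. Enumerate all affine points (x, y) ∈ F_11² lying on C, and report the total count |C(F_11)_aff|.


Affine F_11-points: {(2, 9), (4, 10), (5, 3), (5, 5), (7, 10), (10, 1)}; count = 6.

For each of the 121 pairs (x, y) ∈ F_11², evaluate f(x, y) mod 11. Record the zeros.
  x = 0: [0↦2, 1↦9, 2↦8, 3↦4, 4↦2, 5↦7, 6↦2, 7↦3, 8↦4, 9↦10, 10↦4]  zeros at y ∈ ∅
  x = 1: [0↦4, 1↦9, 2↦2, 3↦10, 4↦5, 5↦3, 6↦9, 7↦6, 8↦10, 9↦4, 10↦4]  zeros at y ∈ ∅
  x = 2: [0↦5, 1↦1, 2↦3, 3↦5, 4↦1, 5↦7, 6↦6, 7↦3, 8↦3, 9↦0, 10↦10]  zeros at y ∈ {9}
  x = 3: [0↦6, 1↦8, 2↦1, 3↦1, 4↦2, 5↦9, 6↦5, 7↦6, 8↦6, 9↦10, 10↦1]  zeros at y ∈ ∅
  x = 4: [0↦8, 1↦9, 2↦8, 3↦10, 4↦9, 5↦10, 6↦7, 7↦5, 8↦9, 9↦2, 10↦0]  zeros at y ∈ {10}
  x = 5: [0↦1, 1↦5, 2↦3, 3↦0, 4↦1, 5↦0, 6↦2, 7↦1, 8↦2, 9↦10, 10↦8]  zeros at y ∈ {3, 5}
  x = 6: [0↦8, 1↦8, 2↦9, 3↦5, 4↦1, 5↦2, 6↦2, 7↦6, 8↦8, 9↦2, 10↦4]  zeros at y ∈ ∅
  x = 7: [0↦8, 1↦8, 2↦5, 3↦4, 4↦10, 5↦6, 6↦8, 7↦10, 8↦6, 9↦1, 10↦0]  zeros at y ∈ {10}
  x = 8: [0↦2, 1↦6, 2↦3, 3↦9, 4↦7, 5↦2, 6↦10, 7↦3, 8↦8, 9↦8, 10↦8]  zeros at y ∈ ∅
  x = 9: [0↦2, 1↦3, 2↦4, 3↦10, 4↦4, 5↦2, 6↦9, 7↦8, 8↦4, 9↦2, 10↦7]  zeros at y ∈ ∅
  x = 10: [0↦9, 1↦0, 2↦9, 3↦8, 4↦2, 5↦7, 6↦6, 7↦4, 8↦6, 9↦6, 10↦9]  zeros at y ∈ {1}
Collecting zeros: affine points = {(2, 9), (4, 10), (5, 3), (5, 5), (7, 10), (10, 1)}.
Total count |C(F_11)_aff| = 6.


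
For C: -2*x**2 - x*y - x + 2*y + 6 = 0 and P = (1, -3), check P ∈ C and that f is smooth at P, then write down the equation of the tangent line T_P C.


Tangent line at P: -2*x + y + 5 = 0.

Step 1: f(1, -3) = 0, so P lies on C.
Step 2: partial derivatives
  f_x(x, y) = -4*x - y - 1, f_y(x, y) = 2 - x.
  f_x(P) = -2, f_y(P) = 1 (gradient nonzero, so P is smooth).
Step 3: tangent line at P: -2·(x − 1) + 1·(y − -3) = 0.
Expanding: -2*x + y + 5 = 0.


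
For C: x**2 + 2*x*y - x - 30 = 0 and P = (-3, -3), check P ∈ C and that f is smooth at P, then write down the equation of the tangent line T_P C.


Tangent line at P: -13*x - 6*y - 57 = 0.

Step 1: f(-3, -3) = 0, so P lies on C.
Step 2: partial derivatives
  f_x(x, y) = 2*x + 2*y - 1, f_y(x, y) = 2*x.
  f_x(P) = -13, f_y(P) = -6 (gradient nonzero, so P is smooth).
Step 3: tangent line at P: -13·(x − -3) + -6·(y − -3) = 0.
Expanding: -13*x - 6*y - 57 = 0.


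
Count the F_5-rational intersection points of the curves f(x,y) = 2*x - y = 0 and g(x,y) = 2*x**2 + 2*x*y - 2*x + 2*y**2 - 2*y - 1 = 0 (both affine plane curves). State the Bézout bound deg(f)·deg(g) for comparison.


Common zeros: ∅; count = 0; Bézout bound = 2.

deg(f) = 1, deg(g) = 2, so Bézout bound = 2.
Scan x ∈ F_5. For each x, list the y ∈ F_5 with f(x, y) ≡ 0 and those with g(x, y) ≡ 0 (mod 5); the common zeros in that column are the intersection.
  x = 0: f ≡ 0 at y ∈ {0}; g ≡ 0 at y ∈ ∅; common: ∅.
  x = 1: f ≡ 0 at y ∈ {2}; g ≡ 0 at y ∈ ∅; common: ∅.
  x = 2: f ≡ 0 at y ∈ {4}; g ≡ 0 at y ∈ {2}; common: ∅.
  x = 3: f ≡ 0 at y ∈ {1}; g ≡ 0 at y ∈ ∅; common: ∅.
  x = 4: f ≡ 0 at y ∈ {3}; g ≡ 0 at y ∈ ∅; common: ∅.
Collecting: common zeros = ∅, so the count is 0.
Comparison with the Bézout bound: 0 ≤ 2 = deg(f)·deg(g), as expected for curves with no common component (the affine F_5-count falls short of the bound because intersections may lie at infinity, over extension fields, or carry multiplicity).


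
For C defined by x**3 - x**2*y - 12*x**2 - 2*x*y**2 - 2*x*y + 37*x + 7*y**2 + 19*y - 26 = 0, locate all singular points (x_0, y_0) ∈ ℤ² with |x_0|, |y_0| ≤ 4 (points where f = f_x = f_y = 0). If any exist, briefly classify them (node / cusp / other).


Singular points: {(3, -2)}; classification: node.

Compute partial derivatives:
  f_x = 3*x**2 - 2*x*y - 24*x - 2*y**2 - 2*y + 37.
  f_y = -x**2 - 4*x*y - 2*x + 14*y + 19.
Scan x_0 ∈ {−4, ..., 4}. For each x_0, f_y(x_0, y) is a polynomial in y; find its integer roots y ∈ {−4, ..., 4}, then test f_x and f at those candidates.
  x = -4: f_y(-4, y) = 30*y + 11; no integer root y with |y| ≤ 4.
  x = -3: f_y(-3, y) = 26*y + 16; no integer root y with |y| ≤ 4.
  x = -2: f_y(-2, y) = 22*y + 19; no integer root y with |y| ≤ 4.
  x = -1: f_y(-1, y) = 18*y + 20; no integer root y with |y| ≤ 4.
  x = 0: f_y(0, y) = 14*y + 19; no integer root y with |y| ≤ 4.
  x = 1: f_y(1, y) = 10*y + 16; no integer root y with |y| ≤ 4.
  x = 2: f_y(2, y) = 6*y + 11; no integer root y with |y| ≤ 4.
  x = 3: f_y(3, y) = 2*y + 4; vanishes at y ∈ {-2}. (3, -2): f_x = 0, f = 0 — SINGULAR.
  x = 4: f_y(4, y) = -2*y - 5; no integer root y with |y| ≤ 4.
Only singular point on the grid: (3, -2).
Classify: substitute x = 3 + u, y = -2 + v and expand: f = u**3 - u**2*v - u**2 - 2*u*v**2 + v**2.
No constant or linear terms (consistent with a singular point). Quadratic part: -u**2 + v**2. Cubic part: u**3 - u**2*v - 2*u*v**2.
The quadratic part v**2 - u**2 = (v − u)(v + u) splits into two distinct linear factors, so there are two distinct tangent lines y − -2 = ±(x − 3) — this is a node (ordinary double point).
Classification: node.


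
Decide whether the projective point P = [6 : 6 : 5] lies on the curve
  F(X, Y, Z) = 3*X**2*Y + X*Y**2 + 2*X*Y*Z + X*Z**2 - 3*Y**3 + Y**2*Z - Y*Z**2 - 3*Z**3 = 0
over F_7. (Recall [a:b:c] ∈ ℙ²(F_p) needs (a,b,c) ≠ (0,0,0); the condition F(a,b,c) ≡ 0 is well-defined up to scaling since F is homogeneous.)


F(6,6,5) ≡ 3 (mod 7); P is NOT on the curve.

Evaluate F(6, 6, 5) term-by-term (mod 7).
  3*X**2*Y ↦ 3·36·6·1 = 648
  X*Y**2 ↦ 1·6·36·1 = 216
  2*X*Y*Z ↦ 2·6·6·5 = 360
  X*Z**2 ↦ 1·6·1·25 = 150
  -3*Y**3 ↦ -3·1·216·1 = -648
  Y**2*Z ↦ 1·1·36·5 = 180
  -Y*Z**2 ↦ -1·1·6·25 = -150
  -3*Z**3 ↦ -3·1·1·125 = -375
Sum: F(6, 6, 5) = (648) + (216) + (360) + (150) + (-648) + (180) + (-150) + (-375) = 381.
Reducing mod 7: 381 ≡ 3 (mod 7).
Since F(a, b, c) ≡ 3 ≠ 0 (mod 7), P does NOT lie on the curve.


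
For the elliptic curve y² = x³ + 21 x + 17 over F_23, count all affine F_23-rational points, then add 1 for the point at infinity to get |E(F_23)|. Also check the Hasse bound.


Affine points = {(1, 4), (1, 19), (4, 2), (4, 21), (7, 1), (7, 22), (10, 10), (10, 13), (13, 7), (13, 16), (15, 2), (15, 21), (21, 6), (21, 17), (22, 8), (22, 15)}; affine count = 16; |E(F_23)| = 17.

Discriminant check: Δ ∝ 4a³ + 27b² = 4·21³ + 27·17² = 4·9261 + 27·289 ≡ 20 (mod 23). Nonzero ⇒ E is nonsingular.
For each x ∈ F_23, compute rhs = x³ + 21·x + 17 mod 23, then count y ∈ F_23 with y² ≡ rhs.
  x = 0: rhs = 17, matching y values: none (0 points).
  x = 1: rhs = 16, matching y values: 4, 19 (2 points).
  x = 2: rhs = 21, matching y values: none (0 points).
  x = 3: rhs = 15, matching y values: none (0 points).
  x = 4: rhs = 4, matching y values: 2, 21 (2 points).
  x = 5: rhs = 17, matching y values: none (0 points).
  x = 6: rhs = 14, matching y values: none (0 points).
  x = 7: rhs = 1, matching y values: 1, 22 (2 points).
  x = 8: rhs = 7, matching y values: none (0 points).
  x = 9: rhs = 15, matching y values: none (0 points).
  x = 10: rhs = 8, matching y values: 10, 13 (2 points).
  x = 11: rhs = 15, matching y values: none (0 points).
  x = 12: rhs = 19, matching y values: none (0 points).
  x = 13: rhs = 3, matching y values: 7, 16 (2 points).
  x = 14: rhs = 19, matching y values: none (0 points).
  x = 15: rhs = 4, matching y values: 2, 21 (2 points).
  x = 16: rhs = 10, matching y values: none (0 points).
  x = 17: rhs = 20, matching y values: none (0 points).
  x = 18: rhs = 17, matching y values: none (0 points).
  x = 19: rhs = 7, matching y values: none (0 points).
  x = 20: rhs = 19, matching y values: none (0 points).
  x = 21: rhs = 13, matching y values: 6, 17 (2 points).
  x = 22: rhs = 18, matching y values: 8, 15 (2 points).
Total affine count: 16.
Full point count |E(F_23)| = 16 + 1 = 17.
Hasse bound: |17 − (23+1)| = |-7| = 7 ≤ 2√23 ≈ 9.5917 ✓.
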